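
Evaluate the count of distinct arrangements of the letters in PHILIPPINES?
1,108,800

Word has 11 letters (P=3, H=1, I=3, L=1, N=1, E=1, S=1). Arrangements: 11!/Π(k!) = 1,108,800.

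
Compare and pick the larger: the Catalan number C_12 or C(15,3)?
C_12

Solution: C_12 = C(24,12)/(12+1) = 2,704,156/13 = 208,012; C(15,3) = 455.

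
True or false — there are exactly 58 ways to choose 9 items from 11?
False

Working:
C(11,9) = 55 ≠ 58.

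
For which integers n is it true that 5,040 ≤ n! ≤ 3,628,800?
n! is strictly increasing; 7! = 5,040 and 10! = 3,628,800, so valid n = 7, 8, 9, 10.
Final answer: 7, 8, 9, 10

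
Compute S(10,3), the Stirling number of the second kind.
9,330

Explanation: Using the Stirling recurrence: S(n,k) = k·S(n-1,k) + S(n-1,k-1)
S(10,3) = 3·S(9,3) + S(9,2)
         = 3·3025 + 255
         = 9075 + 255
         = 9,330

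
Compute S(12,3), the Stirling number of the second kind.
Using the Stirling recurrence: S(n,k) = k·S(n-1,k) + S(n-1,k-1)
S(12,3) = 3·S(11,3) + S(11,2)
         = 3·28501 + 1023
         = 85503 + 1023
         = 86,526

Answer: 86,526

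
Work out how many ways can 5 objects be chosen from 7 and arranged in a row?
2,520

P(7,5) = 7!/(7-5)! = 2,520.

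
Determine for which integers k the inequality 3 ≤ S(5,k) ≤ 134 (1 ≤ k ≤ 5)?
2, 3, 4
S(5,1)=1; S(5,2)=15; S(5,3)=25; S(5,4)=10; S(5,5)=1. So valid k = 2, 3, 4.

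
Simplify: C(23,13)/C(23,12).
11/13

Working:
C(n,k+1)/C(n,k) = (n−k)/(k+1). Here (23−12)/(12+1) = 11/13 = 11/13.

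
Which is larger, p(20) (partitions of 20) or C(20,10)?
C(20,10)

Pentagonal recurrence p(n) = p(n−1) + p(n−2) − p(n−5) − p(n−7) + …: p(20) = p(19) + p(18) − p(15) − p(13) + p(8) + p(5) = 490 + 385 − 176 − 101 + 22 + 7 = 627; C(20,10) = 184,756.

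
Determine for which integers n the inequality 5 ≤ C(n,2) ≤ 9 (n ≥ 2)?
4

C(3,2)=3; C(4,2)=6; C(5,2)=10. So valid n = 4.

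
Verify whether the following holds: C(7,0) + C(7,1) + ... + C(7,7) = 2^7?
True

Binomial theorem with x = y = 1: Σ C(7,i) = (1+1)^7 = 2^7 = 128. The statement holds.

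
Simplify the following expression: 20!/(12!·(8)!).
125,970
This is C(20,12) = 125,970.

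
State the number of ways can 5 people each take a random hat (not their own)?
44
Using D(n) = (n-1)[D(n-1) + D(n-2)]:
D(5) = (5-1) × [D(4) + D(3)]
      = 4 × [9 + 2]
      = 4 × 11
      = 44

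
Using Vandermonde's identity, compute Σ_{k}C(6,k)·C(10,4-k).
1,820

Solution: = C(6+10,4) = C(16,4) = 1,820.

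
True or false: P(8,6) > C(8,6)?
True

Working:
P(8,6) = 20,160 and C(8,6) = 28; P(n,r) = r! × C(n,r) so P > C whenever r ≥ 2.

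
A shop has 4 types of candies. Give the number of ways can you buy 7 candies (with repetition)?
120

Stars and bars: C(7+4-1, 7) = C(10, 7) = 120.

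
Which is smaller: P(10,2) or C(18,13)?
P(10,2)

Explanation: P(10,2)=90, C(18,13)=8,568.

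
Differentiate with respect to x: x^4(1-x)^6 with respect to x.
Product rule: 4x^{3}(1-x)^{6} + x^4·(-6)(1-x)^{5}.

Answer: 4x^3(1-x)^6 - 6x^4(1-x)^5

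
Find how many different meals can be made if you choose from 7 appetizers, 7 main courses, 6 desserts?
By the multiplication principle: 7 × 7 × 6 = 294.
Final answer: 294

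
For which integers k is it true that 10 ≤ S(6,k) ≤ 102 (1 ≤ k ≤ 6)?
2, 3, 4, 5

S(6,1)=1; S(6,2)=31; S(6,3)=90; S(6,4)=65; S(6,5)=15; S(6,6)=1. So valid k = 2, 3, 4, 5.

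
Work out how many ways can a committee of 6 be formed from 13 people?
1,716

Reasoning: C(13,6) = 13! / (6! × (13-6)!)
         = 13! / (6! × 7!)
         = 1,716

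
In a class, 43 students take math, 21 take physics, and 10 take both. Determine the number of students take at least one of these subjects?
54
|A∪B| = |A|+|B|-|A∩B| = 43+21-10 = 54.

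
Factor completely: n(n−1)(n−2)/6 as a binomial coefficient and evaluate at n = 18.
n(n−1)(n−2)/6 = n!/(3!(n−3)!) = C(n,3). At n = 18: C(18,3) = 816.

Answer: C(n,3); C(18,3) = 816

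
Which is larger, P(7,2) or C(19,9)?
C(19,9)

Working:
P(7,2)=42, C(19,9)=92,378.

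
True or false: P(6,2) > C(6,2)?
True

Reasoning: P(6,2) = 30 and C(6,2) = 15; P(n,r) = r! × C(n,r) so P > C whenever r ≥ 2.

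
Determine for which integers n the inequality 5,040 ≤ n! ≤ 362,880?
7, 8, 9

Reasoning: n! is strictly increasing; 7! = 5,040 and 9! = 362,880, so valid n = 7, 8, 9.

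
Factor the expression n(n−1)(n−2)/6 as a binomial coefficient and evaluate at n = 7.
C(n,3); C(7,3) = 35

Solution: n(n−1)(n−2)/6 = n!/(3!(n−3)!) = C(n,3). At n = 7: C(7,3) = 35.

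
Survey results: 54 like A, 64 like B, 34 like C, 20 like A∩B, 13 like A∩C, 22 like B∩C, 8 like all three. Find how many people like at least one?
|A∪B∪C| = 54+64+34-20-13-22+8 = 105.

Answer: 105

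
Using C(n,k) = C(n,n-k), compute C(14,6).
C(14,6) = C(14,8) = 3,003.

Answer: 3,003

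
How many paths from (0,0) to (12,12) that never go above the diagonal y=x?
208,012

Reasoning: Counted by the Catalan number C_12: C_12 = C(24,12)/(12+1) = 2,704,156/13 = 208,012.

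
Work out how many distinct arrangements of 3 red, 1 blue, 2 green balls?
60

Explanation: Multinomial: 6!/(3! × 1! × 2!) = 60.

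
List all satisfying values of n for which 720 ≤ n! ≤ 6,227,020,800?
6, 7, 8, 9, 10, 11, 12, 13

Reasoning: n! is strictly increasing; 6! = 720 and 13! = 6,227,020,800, so valid n = 6, 7, 8, 9, 10, 11, 12, 13.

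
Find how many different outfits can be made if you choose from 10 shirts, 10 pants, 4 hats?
400

Explanation: By the multiplication principle: 10 × 10 × 4 = 400.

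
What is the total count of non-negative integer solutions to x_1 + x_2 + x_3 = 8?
C(8+3-1, 3-1) = 45.

Answer: 45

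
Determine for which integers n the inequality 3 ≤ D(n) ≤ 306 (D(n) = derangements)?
Using D(n) = (n−1)[D(n−1) + D(n−2)] with D(1)=0, D(2)=1: D(3)=2; D(4)=9; D(5)=44; D(6)=265; D(7)=1,854. So valid n = 4, 5, 6.

Answer: 4, 5, 6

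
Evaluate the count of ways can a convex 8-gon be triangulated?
Using the Catalan number formula: C_n = C(2n, n) / (n+1)
C_6 = C(12, 6) / (6+1)
     = 924 / 7
     = 132

Answer: 132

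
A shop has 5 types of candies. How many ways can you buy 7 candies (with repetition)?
330
Stars and bars: C(7+5-1, 7) = C(11, 7) = 330.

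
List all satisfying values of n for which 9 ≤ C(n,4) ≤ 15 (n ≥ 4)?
6
C(5,4)=5; C(6,4)=15; C(7,4)=35. So valid n = 6.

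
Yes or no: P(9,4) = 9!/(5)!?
Yes
Permutation formula P(n,k) = n!/(n-k)!: 9!/5! = 362,880/120 = 3,024 = P(9,4). The statement holds.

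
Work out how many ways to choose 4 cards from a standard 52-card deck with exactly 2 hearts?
57,798

13 hearts and 39 non-hearts: C(13,2) × C(39,2) = 78 × 741 = 57,798.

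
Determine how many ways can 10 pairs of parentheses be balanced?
16,796

Reasoning: Using the Catalan number formula: C_n = C(2n, n) / (n+1)
C_10 = C(20, 10) / (10+1)
     = 184756 / 11
     = 16,796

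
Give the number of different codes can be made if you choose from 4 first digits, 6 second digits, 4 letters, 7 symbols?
672

Reasoning: By the multiplication principle: 4 × 6 × 4 × 7 = 672.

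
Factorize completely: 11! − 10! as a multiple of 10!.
10 × 10! = 36,288,000

Reasoning: 11! − 10! = 11·10! − 10! = (11 − 1)·10! = 10 × 10! = 36,288,000.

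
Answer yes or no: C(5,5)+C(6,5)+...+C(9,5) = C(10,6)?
Yes

Explanation: Hockey stick identity gives Σ = C(10,6) = 210; RHS C(10,6) = 210.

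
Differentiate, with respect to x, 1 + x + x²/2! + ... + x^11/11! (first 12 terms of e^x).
1 + x + x²/2! + ... + x^10/10!

Solution: Differentiating term by term gives the first 11 terms of e^x.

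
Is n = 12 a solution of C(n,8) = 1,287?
No

Solution: C(12,8) = 12·11·10·9·8·7·6·5/8! = 19,958,400/40,320 = 495, which does not equal 1,287.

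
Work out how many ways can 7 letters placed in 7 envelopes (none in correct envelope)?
Using D(n) = (n-1)[D(n-1) + D(n-2)]:
D(7) = (7-1) × [D(6) + D(5)]
      = 6 × [265 + 44]
      = 6 × 309
      = 1,854
Final answer: 1,854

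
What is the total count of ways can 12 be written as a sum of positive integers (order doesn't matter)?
77

Working:
Pentagonal recurrence p(n) = p(n−1) + p(n−2) − p(n−5) − p(n−7) + …: p(12) = p(11) + p(10) − p(7) − p(5) + p(0) = 56 + 42 − 15 − 7 + 1 = 77.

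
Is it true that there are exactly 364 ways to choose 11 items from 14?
True

Working:
C(14,11) = 364.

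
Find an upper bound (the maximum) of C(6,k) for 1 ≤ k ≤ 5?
20

C(6,k) is maximised at the centre of the row: C(6,3) = 20.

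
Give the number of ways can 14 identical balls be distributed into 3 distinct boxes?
120

Reasoning: C(14+3-1, 3-1) = C(16, 2) = 120.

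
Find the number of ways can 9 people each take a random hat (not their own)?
133,496

Reasoning: Using D(n) = (n-1)[D(n-1) + D(n-2)]:
D(9) = (9-1) × [D(8) + D(7)]
      = 8 × [14833 + 1854]
      = 8 × 16687
      = 133,496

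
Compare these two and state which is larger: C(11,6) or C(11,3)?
C(11,6)
C(11,6)=462, C(11,3)=165.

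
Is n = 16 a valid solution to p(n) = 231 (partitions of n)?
Yes

Working:
Pentagonal recurrence p(n) = p(n−1) + p(n−2) − p(n−5) − p(n−7) + …: p(16) = p(15) + p(14) − p(11) − p(9) + p(4) + p(1) = 176 + 135 − 56 − 30 + 5 + 1 = 231, which equals 231.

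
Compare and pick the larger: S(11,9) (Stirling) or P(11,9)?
P(11,9)

Reasoning: S(11,9) = 9·S(10,9) + S(10,8) = 9·45 + 750 = 1,155; P(11,9) = 19,958,400.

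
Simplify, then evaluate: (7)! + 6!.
5,760

Reasoning: (7)! + 6! = (7)·6! + 6! = (7+1)·6! = 8·6! = 5,760.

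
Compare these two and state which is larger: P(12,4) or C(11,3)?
P(12,4)
P(12,4)=11,880, C(11,3)=165.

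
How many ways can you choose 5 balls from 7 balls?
21
C(7,5) = 7! / (5! × (7-5)!)
         = 7! / (5! × 2!)
         = 21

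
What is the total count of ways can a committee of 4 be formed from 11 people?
330

Working:
C(11,4) = 11! / (4! × (11-4)!)
         = 11! / (4! × 7!)
         = 330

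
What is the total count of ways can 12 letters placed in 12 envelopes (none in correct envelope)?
176,214,841

Solution: Using D(n) = (n-1)[D(n-1) + D(n-2)]:
D(12) = (12-1) × [D(11) + D(10)]
      = 11 × [14684570 + 1334961]
      = 11 × 16019531
      = 176,214,841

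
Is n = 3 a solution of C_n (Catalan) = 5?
Yes

C_3 = C(6,3)/(3+1) = 20/4 = 5, which equals 5.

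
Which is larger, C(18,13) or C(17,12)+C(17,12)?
C(17,12)+C(17,12)
C(18,13)=8,568; C(17,12)+C(17,12)=6,188+6,188=12,376.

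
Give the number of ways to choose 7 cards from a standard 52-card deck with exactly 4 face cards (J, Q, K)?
4,890,600

Solution: 12 face cards and 40 non-face cards: C(12,4) × C(40,3) = 495 × 9,880 = 4,890,600.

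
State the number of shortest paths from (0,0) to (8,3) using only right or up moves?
Choose 8 rights from 11 moves: C(11,8) = 165.
Final answer: 165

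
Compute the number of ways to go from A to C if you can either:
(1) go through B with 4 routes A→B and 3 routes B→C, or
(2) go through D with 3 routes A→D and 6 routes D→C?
Route via B: 4×3=12. Route via D: 3×6=18. Total: 30.

Answer: 30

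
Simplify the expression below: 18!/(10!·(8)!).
This is C(18,10) = 43,758.
Final answer: 43,758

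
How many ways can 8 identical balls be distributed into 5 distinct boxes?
C(8+5-1, 5-1) = C(12, 4) = 495.

Answer: 495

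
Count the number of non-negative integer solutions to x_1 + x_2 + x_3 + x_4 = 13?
C(13+4-1, 4-1) = 560.
Final answer: 560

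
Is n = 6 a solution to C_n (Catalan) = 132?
Yes

Explanation: C_6 = C(12,6)/(6+1) = 924/7 = 132, which equals 132.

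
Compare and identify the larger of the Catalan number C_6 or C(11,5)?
C(11,5)

Solution: C_6 = C(12,6)/(6+1) = 924/7 = 132; C(11,5) = 462.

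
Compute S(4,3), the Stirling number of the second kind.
6

Explanation: Using the Stirling recurrence: S(n,k) = k·S(n-1,k) + S(n-1,k-1)
S(4,3) = 3·S(3,3) + S(3,2)
         = 3·1 + 3
         = 3 + 3
         = 6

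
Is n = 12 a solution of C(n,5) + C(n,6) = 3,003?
C(12,5) + C(12,6) = 792 + 924 = 1,716, which does not equal 3,003.

Answer: No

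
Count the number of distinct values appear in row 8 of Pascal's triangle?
5

Solution: Row 8 has entries C(8,0)..C(8,8); by symmetry C(8,k)=C(8,8-k), giving 5 distinct values.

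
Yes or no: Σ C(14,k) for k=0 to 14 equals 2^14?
Yes

Solution: Binomial theorem: Σ C(14,k) = (1+1)^14 = 2^14 = 16,384; RHS 2^14 = 16,384.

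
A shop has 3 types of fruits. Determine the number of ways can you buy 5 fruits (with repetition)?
Stars and bars: C(5+3-1, 5) = C(7, 5) = 21.

Answer: 21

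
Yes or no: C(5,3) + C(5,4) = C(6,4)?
Yes

Explanation: Pascal's identity: LHS = 10 + 5 = 15; RHS = C(6,4) = 15. Both sides agree, so the statement holds.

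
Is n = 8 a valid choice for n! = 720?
No

Working:
8! = 8·7! = 8·5,040 = 40,320, which does not equal 720.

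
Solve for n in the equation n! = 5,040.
n! is strictly increasing. 5! = 120, 6! = 720, 7! = 5,040 ✓. So n = 7.
Final answer: 7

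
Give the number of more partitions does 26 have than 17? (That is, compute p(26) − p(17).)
2,139

Reasoning: Pentagonal recurrence p(n) = p(n−1) + p(n−2) − p(n−5) − p(n−7) + …: p(26) = p(25) + p(24) − p(21) − p(19) + p(14) + p(11) − p(4) − p(0) = 1,958 + 1,575 − 792 − 490 + 135 + 56 − 5 − 1 = 2,436.
p(17) = p(16) + p(15) − p(12) − p(10) + p(5) + p(2) = 231 + 176 − 77 − 42 + 7 + 2 = 297.
Difference = 2,436 − 297 = 2,139.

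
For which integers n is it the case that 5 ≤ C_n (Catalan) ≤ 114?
3, 4, 5
C_2=2; C_3=5; C_4=14; C_5=42; C_6=132. So valid n = 3, 4, 5.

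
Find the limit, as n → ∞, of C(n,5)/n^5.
1/120

Explanation: C(n,5) ≈ n^5/5! for large n. Limit = 1/5! = 1/120.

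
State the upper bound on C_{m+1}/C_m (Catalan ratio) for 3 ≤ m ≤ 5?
22/7

Reasoning: C_{m+1}/C_m = 2(2m+1)/(m+2), which increases with m. Maximum at m = 5: 2·11/7 = 22/7.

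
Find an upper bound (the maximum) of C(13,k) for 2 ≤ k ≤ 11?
1,716

Reasoning: C(13,k) is maximised at the centre of the row: C(13,6) = 1,716.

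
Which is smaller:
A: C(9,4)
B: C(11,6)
A

Explanation: A=C(9,4)=126, B=C(11,6)=462.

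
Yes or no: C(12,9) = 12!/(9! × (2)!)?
No

Reasoning: The correct denominator is 9!×3!, giving C(12,9) = 220; the stated RHS is 12!/(9!×2!) = 660 ≠ 220, so the statement does not hold.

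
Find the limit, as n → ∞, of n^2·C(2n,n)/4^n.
∞
C(2n,n) ~ 4^n/√(πn), so n^2·C(2n,n)/4^n ~ n^(2 − 1/2)/√π → ∞.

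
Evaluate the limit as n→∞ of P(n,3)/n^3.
1

Working:
P(n,3) = n(n-1)(n-2) ≈ n^3 for large n. Limit = 1.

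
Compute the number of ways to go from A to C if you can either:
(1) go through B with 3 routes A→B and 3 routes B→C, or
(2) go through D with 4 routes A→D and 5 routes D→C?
29

Route via B: 3×3=9. Route via D: 4×5=20. Total: 29.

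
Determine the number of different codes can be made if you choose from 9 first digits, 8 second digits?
72

Reasoning: By the multiplication principle: 9 × 8 = 72.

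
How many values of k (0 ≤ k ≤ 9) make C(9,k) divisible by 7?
4

Reasoning: Checking C(9,k) mod 7 for k = 0..9: divisible at k = 3, 4, 5, 6. That's 4 values.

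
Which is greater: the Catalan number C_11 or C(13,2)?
C_11
C_11 = C(22,11)/(11+1) = 705,432/12 = 58,786; C(13,2) = 78.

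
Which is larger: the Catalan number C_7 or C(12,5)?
C(12,5)

Solution: C_7 = C(14,7)/(7+1) = 3,432/8 = 429; C(12,5) = 792.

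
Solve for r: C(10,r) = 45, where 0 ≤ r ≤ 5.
2

Explanation: C(10,r) is increasing for 0 ≤ r ≤ 5. Stepping up (C(10,r+1) = C(10,r)·(10−r)/(r+1)): C(10,1) = 10, C(10,2) = 45 ✓. So r = 2.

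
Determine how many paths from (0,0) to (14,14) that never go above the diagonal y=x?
2,674,440

Counted by the Catalan number C_14: C_14 = C(28,14)/(14+1) = 40,116,600/15 = 2,674,440.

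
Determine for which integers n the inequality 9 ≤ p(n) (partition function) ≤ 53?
6, 7, 8, 9, 10

Reasoning: Tabulating p(n) via p(n) = p(n−1) + p(n−2) − p(n−5) − p(n−7) + …: p(5)=7; p(6)=11; p(7)=15; p(8)=22; p(9)=30; p(10)=42; p(11)=56. So valid n = 6, 7, 8, 9, 10.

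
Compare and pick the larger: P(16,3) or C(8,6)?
P(16,3)=3,360, C(8,6)=28.
Final answer: P(16,3)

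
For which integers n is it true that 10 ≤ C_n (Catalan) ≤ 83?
C_3=5; C_4=14; C_5=42; C_6=132. So valid n = 4, 5.

Answer: 4, 5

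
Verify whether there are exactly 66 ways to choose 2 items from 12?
True
C(12,2) = 66.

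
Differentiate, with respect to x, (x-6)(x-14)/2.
(2x - 20)/2

Solution: d/dx[(x-6)(x-14)] = (x-14) + (x-6) = 2x - 20. Dividing by 2 gives (2x - 20)/2.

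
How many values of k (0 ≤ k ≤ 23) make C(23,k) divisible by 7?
12

Checking C(23,k) mod 7 for k = 0..23: divisible at k = 3, 4, 5, 6, 10, 11, 12, 13, 17, 18, 19, 20. That's 12 values.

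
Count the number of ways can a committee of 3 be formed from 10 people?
120
C(10,3) = 10! / (3! × (10-3)!)
         = 10! / (3! × 7!)
         = 120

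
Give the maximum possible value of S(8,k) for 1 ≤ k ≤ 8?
1,701

Explanation: Row S(8,k) for k = 1..8 (via S(n,k) = k·S(n−1,k) + S(n−1,k−1)): 1, 127, 966, 1,701, 1,050, 266, 28, 1. The row is unimodal; maximum at k = 4: 1,701.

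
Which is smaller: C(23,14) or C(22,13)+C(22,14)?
Equal

Reasoning: By Pascal's identity: C(23,14) = C(22,13)+C(22,14) = 817,190. Equal.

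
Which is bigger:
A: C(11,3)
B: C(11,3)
Equal

Solution: A=C(11,3)=165, B=C(11,3)=165.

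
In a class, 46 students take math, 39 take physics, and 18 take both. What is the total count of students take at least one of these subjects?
67

Working:
|A∪B| = |A|+|B|-|A∩B| = 46+39-18 = 67.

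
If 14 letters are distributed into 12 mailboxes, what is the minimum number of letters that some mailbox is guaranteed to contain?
2

Reasoning: Pigeonhole: ⌈14/12⌉ = 2.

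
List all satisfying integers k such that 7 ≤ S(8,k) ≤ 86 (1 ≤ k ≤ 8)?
S(8,1)=1; S(8,2)=127; S(8,3)=966; S(8,4)=1,701; S(8,5)=1,050; S(8,6)=266; S(8,7)=28; S(8,8)=1. So valid k = 7.

Answer: 7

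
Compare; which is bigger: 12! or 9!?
12!
12!=479,001,600, 9!=362,880. 12! > 9!.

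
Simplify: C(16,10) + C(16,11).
12,376

By Pascal's identity: C(17,11) = 12,376.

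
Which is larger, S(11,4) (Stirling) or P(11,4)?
S(11,4) = 4·S(10,4) + S(10,3) = 4·34,105 + 9,330 = 145,750; P(11,4) = 7,920.
Final answer: S(11,4)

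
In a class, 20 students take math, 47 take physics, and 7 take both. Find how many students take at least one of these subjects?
|A∪B| = |A|+|B|-|A∩B| = 20+47-7 = 60.

Answer: 60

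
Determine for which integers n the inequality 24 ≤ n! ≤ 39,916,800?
4, 5, 6, 7, 8, 9, 10, 11

Solution: n! is strictly increasing; 4! = 24 and 11! = 39,916,800, so valid n = 4, 5, 6, 7, 8, 9, 10, 11.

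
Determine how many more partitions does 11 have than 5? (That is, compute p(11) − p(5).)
49

Working:
Pentagonal recurrence p(n) = p(n−1) + p(n−2) − p(n−5) − p(n−7) + …: p(11) = p(10) + p(9) − p(6) − p(4) = 42 + 30 − 11 − 5 = 56.
p(5) = p(4) + p(3) − p(0) = 5 + 3 − 1 = 7.
Difference = 56 − 7 = 49.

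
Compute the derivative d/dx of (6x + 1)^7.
42(6x + 1)^6

Explanation: Chain rule: 7(6x+1)^{6} × 6 = 42(6x+1)^{6}.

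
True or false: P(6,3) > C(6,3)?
P(6,3) = 120 and C(6,3) = 20; P(n,r) = r! × C(n,r) so P > C whenever r ≥ 2.
Final answer: True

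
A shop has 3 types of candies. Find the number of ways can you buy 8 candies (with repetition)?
45

Solution: Stars and bars: C(8+3-1, 8) = C(10, 8) = 45.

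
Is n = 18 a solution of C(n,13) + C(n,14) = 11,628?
C(18,13) + C(18,14) = 8,568 + 3,060 = 11,628, which equals 11,628.
Final answer: Yes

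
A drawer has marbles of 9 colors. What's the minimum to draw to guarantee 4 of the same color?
28

Worst case: 3 of each = 27. One more: 28.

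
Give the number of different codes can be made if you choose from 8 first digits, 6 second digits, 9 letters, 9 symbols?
3,888

By the multiplication principle: 8 × 6 × 9 × 9 = 3,888.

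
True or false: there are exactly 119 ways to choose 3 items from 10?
C(10,3) = 120 ≠ 119.
Final answer: False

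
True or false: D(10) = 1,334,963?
False

Working:
Derangements of 10 elements: D(10) = (10-1)·[D(9) + D(8)] = 9·[133,496 + 14,833] = 1,334,961.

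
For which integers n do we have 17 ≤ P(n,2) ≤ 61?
5, 6, 7, 8

Reasoning: P(4,2)=12; P(5,2)=20; P(6,2)=30; P(7,2)=42; P(8,2)=56; P(9,2)=72. So valid n = 5, 6, 7, 8.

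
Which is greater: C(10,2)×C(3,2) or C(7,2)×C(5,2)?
C(10,2)×C(3,2)=135, C(7,2)×C(5,2)=210.

Answer: C(7,2)×C(5,2)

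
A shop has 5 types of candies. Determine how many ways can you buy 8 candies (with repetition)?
495

Solution: Stars and bars: C(8+5-1, 8) = C(12, 8) = 495.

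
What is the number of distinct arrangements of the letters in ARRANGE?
Word has 7 letters (A=2, R=2, N=1, G=1, E=1). Arrangements: 7!/Π(k!) = 1,260.

Answer: 1,260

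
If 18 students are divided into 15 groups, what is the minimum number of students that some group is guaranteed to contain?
2

Solution: Pigeonhole: ⌈18/15⌉ = 2.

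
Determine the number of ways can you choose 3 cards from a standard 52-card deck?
C(52,3) = 22,100.
Final answer: 22,100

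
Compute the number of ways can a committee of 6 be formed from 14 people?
3,003

C(14,6) = 14! / (6! × (14-6)!)
         = 14! / (6! × 8!)
         = 3,003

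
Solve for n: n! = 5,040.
7

n! is strictly increasing. 5! = 120, 6! = 720, 7! = 5,040 ✓. So n = 7.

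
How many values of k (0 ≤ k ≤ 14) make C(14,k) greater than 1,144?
5

Working:
Row 14 is unimodal and symmetric about k=14/2. C(14,4)=1,001 ≤ 1,144; C(14,5)=2,002 > 1,144; by symmetry C(14,k) > 1,144 for k = 5..9. That's 9 - 5 + 1 = 5 values.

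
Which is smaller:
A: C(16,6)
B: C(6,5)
B

Explanation: A=C(16,6)=8,008, B=C(6,5)=6.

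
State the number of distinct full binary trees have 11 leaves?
Using the Catalan number formula: C_n = C(2n, n) / (n+1)
C_10 = C(20, 10) / (10+1)
     = 184756 / 11
     = 16,796
Final answer: 16,796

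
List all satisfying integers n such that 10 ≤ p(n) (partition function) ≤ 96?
6, 7, 8, 9, 10, 11, 12

Tabulating p(n) via p(n) = p(n−1) + p(n−2) − p(n−5) − p(n−7) + …: p(5)=7; p(6)=11; p(7)=15; p(8)=22; p(9)=30; p(10)=42; p(11)=56; p(12)=77; p(13)=101. So valid n = 6, 7, 8, 9, 10, 11, 12.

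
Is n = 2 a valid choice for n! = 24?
2! = 2·1! = 2·1 = 2, which does not equal 24.
Final answer: No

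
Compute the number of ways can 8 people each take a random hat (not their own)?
14,833

Working:
Using D(n) = (n-1)[D(n-1) + D(n-2)]:
D(8) = (8-1) × [D(7) + D(6)]
      = 7 × [1854 + 265]
      = 7 × 2119
      = 14,833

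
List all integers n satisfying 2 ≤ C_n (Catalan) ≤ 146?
2, 3, 4, 5, 6

Reasoning: C_1=1; C_2=2; C_3=5; C_4=14; C_5=42; C_6=132; C_7=429. So valid n = 2, 3, 4, 5, 6.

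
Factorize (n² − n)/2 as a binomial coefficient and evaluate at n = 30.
C(n,2); C(30,2) = 435

(n² − n)/2 = n(n−1)/2 = C(n,2). At n = 30: C(30,2) = 435.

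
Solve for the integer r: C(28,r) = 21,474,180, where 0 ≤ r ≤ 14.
C(28,r) is increasing for 0 ≤ r ≤ 14. Stepping up (C(28,r+1) = C(28,r)·(28−r)/(r+1)): C(28,1) = 28, C(28,2) = 378, C(28,3) = 3,276, C(28,4) = 20,475, C(28,5) = 98,280, C(28,6) = 376,740, C(28,7) = 1,184,040, C(28,8) = 3,108,105, C(28,9) = 6,906,900, C(28,10) = 13,123,110, C(28,11) = 21,474,180 ✓. So r = 11.
Final answer: 11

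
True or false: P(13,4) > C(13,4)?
P(13,4) = 17,160 and C(13,4) = 715; P(n,r) = r! × C(n,r) so P > C whenever r ≥ 2.

Answer: True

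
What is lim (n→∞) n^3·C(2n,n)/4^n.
∞

Reasoning: C(2n,n) ~ 4^n/√(πn), so n^3·C(2n,n)/4^n ~ n^(3 − 1/2)/√π → ∞.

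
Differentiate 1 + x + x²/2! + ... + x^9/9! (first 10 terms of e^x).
1 + x + x²/2! + ... + x^8/8!
Differentiating term by term gives the first 9 terms of e^x.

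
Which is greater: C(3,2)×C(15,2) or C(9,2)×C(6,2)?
C(3,2)×C(15,2)=315, C(9,2)×C(6,2)=540.
Final answer: C(9,2)×C(6,2)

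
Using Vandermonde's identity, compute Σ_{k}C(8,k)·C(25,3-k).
5,456
= C(8+25,3) = C(33,3) = 5,456.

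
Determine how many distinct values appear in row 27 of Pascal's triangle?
14

Working:
Row 27 has entries C(27,0)..C(27,27); by symmetry C(27,k)=C(27,27-k), giving 14 distinct values.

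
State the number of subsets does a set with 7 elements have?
128
Each element can be included or excluded: 2^7 = 128.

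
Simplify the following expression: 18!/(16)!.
This equals 18×17 = 306.

Answer: 306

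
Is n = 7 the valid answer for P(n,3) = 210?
Yes

Explanation: P(7,3) = 7·6·5 = 210, which equals 210.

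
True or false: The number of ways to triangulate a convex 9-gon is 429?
True

Triangulations of a convex 9-gon are counted by the Catalan number C_7: C_7 = C(14,7)/(7+1) = 3,432/8 = 429.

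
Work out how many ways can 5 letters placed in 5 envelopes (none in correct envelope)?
Using D(n) = (n-1)[D(n-1) + D(n-2)]:
D(5) = (5-1) × [D(4) + D(3)]
      = 4 × [9 + 2]
      = 4 × 11
      = 44
Final answer: 44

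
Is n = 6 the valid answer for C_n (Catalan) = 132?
Yes

Working:
C_6 = C(12,6)/(6+1) = 924/7 = 132, which equals 132.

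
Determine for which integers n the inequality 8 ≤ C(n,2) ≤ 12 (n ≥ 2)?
5

Explanation: C(4,2)=6; C(5,2)=10; C(6,2)=15. So valid n = 5.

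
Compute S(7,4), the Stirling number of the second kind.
350

Explanation: Using the Stirling recurrence: S(n,k) = k·S(n-1,k) + S(n-1,k-1)
S(7,4) = 4·S(6,4) + S(6,3)
         = 4·65 + 90
         = 260 + 90
         = 350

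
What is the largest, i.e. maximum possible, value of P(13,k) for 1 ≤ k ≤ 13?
P(13,k) increases in k, so maximum at k = 13: 13! = 6,227,020,800.
Final answer: 6,227,020,800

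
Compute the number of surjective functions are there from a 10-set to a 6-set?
16,435,440

Onto functions = 6! × S(10,6)
First compute S(10,6) via recurrence:
Using the Stirling recurrence: S(n,k) = k·S(n-1,k) + S(n-1,k-1)
S(10,6) = 6·S(9,6) + S(9,5)
         = 6·2646 + 6951
         = 15876 + 6951
         = 22,827
Then: 720 × 22827 = 16,435,440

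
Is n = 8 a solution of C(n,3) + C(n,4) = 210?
No

Solution: C(8,3) + C(8,4) = 56 + 70 = 126, which does not equal 210.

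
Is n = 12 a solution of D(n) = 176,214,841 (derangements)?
Yes

Explanation: D(12) = (12-1)·[D(11) + D(10)] = 11·[14,684,570 + 1,334,961] = 176,214,841, which equals 176,214,841.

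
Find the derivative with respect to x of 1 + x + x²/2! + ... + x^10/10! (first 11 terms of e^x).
Differentiating term by term gives the first 10 terms of e^x.

Answer: 1 + x + x²/2! + ... + x^9/9!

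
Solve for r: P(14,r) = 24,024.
4

P(14,r) = 14·13·…·(14−r+1), a product of r factors. Multiplying down from 14: 14 = 14; 14·13 = 182; 14·13·12 = 2,184; 14·13·12·11 = 24,024 ✓ (4 factors). So r = 4.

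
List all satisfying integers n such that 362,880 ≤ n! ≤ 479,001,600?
9, 10, 11, 12

n! is strictly increasing; 9! = 362,880 and 12! = 479,001,600, so valid n = 9, 10, 11, 12.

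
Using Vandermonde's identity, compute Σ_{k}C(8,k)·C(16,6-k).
134,596

Solution: = C(8+16,6) = C(24,6) = 134,596.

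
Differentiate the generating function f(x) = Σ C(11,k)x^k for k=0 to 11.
Term-by-term differentiation gives Σ k·C(11,k)x^{k-1} for k=1 to 11.

Answer: Σ k·C(11,k)x^(k-1) for k=1 to 11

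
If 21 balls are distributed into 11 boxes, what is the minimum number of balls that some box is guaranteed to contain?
Pigeonhole: ⌈21/11⌉ = 2.

Answer: 2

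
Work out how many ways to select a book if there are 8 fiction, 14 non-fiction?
22

By the addition principle: 8 + 14 = 22.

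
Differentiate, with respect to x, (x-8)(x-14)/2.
d/dx[(x-8)(x-14)] = (x-14) + (x-8) = 2x - 22. Dividing by 2 gives (2x - 22)/2.
Final answer: (2x - 22)/2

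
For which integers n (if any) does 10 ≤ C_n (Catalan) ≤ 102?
4, 5

Working:
C_3=5; C_4=14; C_5=42; C_6=132. So valid n = 4, 5.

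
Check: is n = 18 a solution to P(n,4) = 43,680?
No
P(18,4) = 18·17·16·15 = 73,440, which does not equal 43,680.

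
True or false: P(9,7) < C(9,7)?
P(9,7) = 181,440 and C(9,7) = 36; P(n,r) = r! × C(n,r) so P > C whenever r ≥ 2.

Answer: False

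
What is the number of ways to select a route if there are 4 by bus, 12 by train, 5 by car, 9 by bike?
By the addition principle: 4 + 12 + 5 + 9 = 30.
Final answer: 30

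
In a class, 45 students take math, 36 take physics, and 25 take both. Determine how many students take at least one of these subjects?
|A∪B| = |A|+|B|-|A∩B| = 45+36-25 = 56.
Final answer: 56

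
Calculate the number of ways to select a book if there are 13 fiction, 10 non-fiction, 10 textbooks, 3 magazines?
36

By the addition principle: 13 + 10 + 10 + 3 = 36.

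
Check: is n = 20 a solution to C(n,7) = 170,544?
C(20,7) = 20·19·18·17·16·15·14/7! = 390,700,800/5,040 = 77,520, which does not equal 170,544.

Answer: No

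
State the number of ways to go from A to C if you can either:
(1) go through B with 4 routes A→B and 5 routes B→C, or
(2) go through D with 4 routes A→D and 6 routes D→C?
Route via B: 4×5=20. Route via D: 4×6=24. Total: 44.
Final answer: 44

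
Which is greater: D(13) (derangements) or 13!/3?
D(13)

Solution: D(13) = (13-1)·[D(12) + D(11)] = 12·[176,214,841 + 14,684,570] = 2,290,792,932; 13!/3 = 6,227,020,800/3 = 2,075,673,600.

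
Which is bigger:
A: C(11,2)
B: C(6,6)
A

Explanation: A=C(11,2)=55, B=C(6,6)=1.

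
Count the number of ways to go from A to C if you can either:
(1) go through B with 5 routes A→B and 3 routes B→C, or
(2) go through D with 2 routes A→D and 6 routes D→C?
27
Route via B: 5×3=15. Route via D: 2×6=12. Total: 27.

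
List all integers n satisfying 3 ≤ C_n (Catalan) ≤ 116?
3, 4, 5

Reasoning: C_2=2; C_3=5; C_4=14; C_5=42; C_6=132. So valid n = 3, 4, 5.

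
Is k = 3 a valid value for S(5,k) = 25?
Yes

Solution: S(5,3) = 3·S(4,3) + S(4,2) = 3·6 + 7 = 25, which equals 25.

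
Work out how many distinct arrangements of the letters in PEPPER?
60
Word has 6 letters (P=3, E=2, R=1). Arrangements: 6!/Π(k!) = 60.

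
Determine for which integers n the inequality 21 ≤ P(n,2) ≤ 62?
P(5,2)=20; P(6,2)=30; P(7,2)=42; P(8,2)=56; P(9,2)=72. So valid n = 6, 7, 8.
Final answer: 6, 7, 8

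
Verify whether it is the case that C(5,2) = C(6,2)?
LHS = C(5,2) = 10; RHS = C(6,2) = 15. 10 ≠ 15, so the statement does not hold.

Answer: False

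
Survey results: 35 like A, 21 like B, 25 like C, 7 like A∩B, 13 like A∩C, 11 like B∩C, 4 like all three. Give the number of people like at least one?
54

|A∪B∪C| = 35+21+25-7-13-11+4 = 54.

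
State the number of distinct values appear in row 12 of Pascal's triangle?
Row 12 has entries C(12,0)..C(12,12); by symmetry C(12,k)=C(12,12-k), giving 7 distinct values.
Final answer: 7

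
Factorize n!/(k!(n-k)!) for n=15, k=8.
This is the binomial coefficient C(15,8) = 6,435.
Final answer: C(15,8) = 6,435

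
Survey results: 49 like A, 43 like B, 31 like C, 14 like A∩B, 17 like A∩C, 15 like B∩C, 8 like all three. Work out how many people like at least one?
85

Reasoning: |A∪B∪C| = 49+43+31-14-17-15+8 = 85.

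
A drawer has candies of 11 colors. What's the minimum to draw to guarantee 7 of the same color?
67

Solution: Worst case: 6 of each = 66. One more: 67.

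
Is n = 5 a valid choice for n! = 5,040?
5! = 5·4! = 5·24 = 120, which does not equal 5,040.

Answer: No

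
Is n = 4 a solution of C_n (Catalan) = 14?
Yes

Solution: C_4 = C(8,4)/(4+1) = 70/5 = 14, which equals 14.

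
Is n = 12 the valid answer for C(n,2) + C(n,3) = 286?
Yes

C(12,2) + C(12,3) = 66 + 220 = 286, which equals 286.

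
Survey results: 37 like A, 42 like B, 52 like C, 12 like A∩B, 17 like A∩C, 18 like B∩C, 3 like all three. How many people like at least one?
87

Explanation: |A∪B∪C| = 37+42+52-12-17-18+3 = 87.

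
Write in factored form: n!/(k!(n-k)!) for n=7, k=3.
C(7,3) = 35

Solution: This is the binomial coefficient C(7,3) = 35.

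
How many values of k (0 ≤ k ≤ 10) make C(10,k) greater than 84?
5

Explanation: Row 10 is unimodal and symmetric about k=10/2. C(10,2)=45 ≤ 84; C(10,3)=120 > 84; by symmetry C(10,k) > 84 for k = 3..7. That's 7 - 3 + 1 = 5 values.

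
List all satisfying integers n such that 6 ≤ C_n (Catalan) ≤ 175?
4, 5, 6
C_3=5; C_4=14; C_5=42; C_6=132; C_7=429. So valid n = 4, 5, 6.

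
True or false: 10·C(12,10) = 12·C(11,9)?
True

Explanation: Absorption identity k·C(n,k) = n·C(n-1,k-1). LHS = 10·66 = 660; RHS = 12·55 = 660.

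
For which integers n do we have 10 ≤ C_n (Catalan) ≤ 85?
4, 5
C_3=5; C_4=14; C_5=42; C_6=132. So valid n = 4, 5.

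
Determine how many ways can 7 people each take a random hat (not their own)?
1,854

Explanation: Using D(n) = (n-1)[D(n-1) + D(n-2)]:
D(7) = (7-1) × [D(6) + D(5)]
      = 6 × [265 + 44]
      = 6 × 309
      = 1,854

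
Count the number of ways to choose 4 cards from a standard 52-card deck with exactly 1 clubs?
118,807
13 clubs and 39 non-clubs: C(13,1) × C(39,3) = 13 × 9139 = 118,807.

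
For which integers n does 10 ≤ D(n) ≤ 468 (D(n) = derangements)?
Using D(n) = (n−1)[D(n−1) + D(n−2)] with D(1)=0, D(2)=1: D(4)=9; D(5)=44; D(6)=265; D(7)=1,854. So valid n = 5, 6.
Final answer: 5, 6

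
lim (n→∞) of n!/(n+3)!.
0

Solution: n!/(n+3)! = 1/[(n+1)(n+2)(n+3)] → 0 as n → ∞.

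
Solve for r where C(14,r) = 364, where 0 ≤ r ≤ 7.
3

Reasoning: C(14,r) is increasing for 0 ≤ r ≤ 7. Stepping up (C(14,r+1) = C(14,r)·(14−r)/(r+1)): C(14,1) = 14, C(14,2) = 91, C(14,3) = 364 ✓. So r = 3.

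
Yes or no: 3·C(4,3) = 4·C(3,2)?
Yes

Reasoning: Absorption identity k·C(n,k) = n·C(n-1,k-1). LHS = 3·4 = 12; RHS = 4·3 = 12.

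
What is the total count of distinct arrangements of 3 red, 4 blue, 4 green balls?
11,550

Explanation: Multinomial: 11!/(3! × 4! × 4!) = 11,550.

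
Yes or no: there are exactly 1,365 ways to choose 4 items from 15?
C(15,4) = 1,365.

Answer: Yes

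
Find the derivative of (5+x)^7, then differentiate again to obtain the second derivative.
42(5+x)^5

First derivative: 7(5+x)^{6}. Second derivative: 7·6·(5+x)^{5} = 42(5+x)^{5}.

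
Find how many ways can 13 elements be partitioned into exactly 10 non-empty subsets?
39,325

This equals S(13,10), the Stirling number of the 2nd kind.
Using the Stirling recurrence: S(n,k) = k·S(n-1,k) + S(n-1,k-1)
S(13,10) = 10·S(12,10) + S(12,9)
         = 10·1705 + 22275
         = 17050 + 22275
         = 39,325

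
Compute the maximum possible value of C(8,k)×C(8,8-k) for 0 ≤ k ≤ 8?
4,900

C(8,k)·C(8,8-k) = C(8,k)², maximised at the centre k = 4: C(8,4)² = 4,900.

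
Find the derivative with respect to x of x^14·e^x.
(14x^13 + x^14)e^x

Solution: Product rule: d/dx[x^14]·e^x + x^14·d/dx[e^x] = 14x^{13}e^x + x^14e^x.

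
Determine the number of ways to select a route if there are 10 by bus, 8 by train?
By the addition principle: 10 + 8 = 18.

Answer: 18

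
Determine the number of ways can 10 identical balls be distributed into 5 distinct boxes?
C(10+5-1, 5-1) = C(14, 4) = 1,001.

Answer: 1,001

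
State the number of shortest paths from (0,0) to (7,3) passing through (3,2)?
50

Working:
To (3,2): C(5,3)=10. From there: C(5,4)=5. Total: 50.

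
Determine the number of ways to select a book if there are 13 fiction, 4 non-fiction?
17

Explanation: By the addition principle: 13 + 4 = 17.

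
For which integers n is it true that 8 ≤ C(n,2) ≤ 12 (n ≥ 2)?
5

Explanation: C(4,2)=6; C(5,2)=10; C(6,2)=15. So valid n = 5.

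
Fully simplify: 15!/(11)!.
32,760
This equals 15×14×...×12 = 32,760.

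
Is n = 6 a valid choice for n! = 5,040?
No

6! = 6·5! = 6·120 = 720, which does not equal 5,040.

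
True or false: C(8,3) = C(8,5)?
True

Working:
C(8,3) = C(8,8-3) by the symmetry property; both equal 56.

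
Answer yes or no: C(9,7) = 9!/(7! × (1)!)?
No

Explanation: The correct denominator is 7!×2!, giving C(9,7) = 36; the stated RHS is 9!/(7!×1!) = 72 ≠ 36, so the statement does not hold.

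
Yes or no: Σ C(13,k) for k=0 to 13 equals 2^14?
No
Binomial theorem: Σ C(13,k) = (1+1)^13 = 2^13 = 8,192; RHS 2^14 = 16,384.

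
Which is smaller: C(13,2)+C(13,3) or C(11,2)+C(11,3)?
C(11,2)+C(11,3)
First=364, Second=220.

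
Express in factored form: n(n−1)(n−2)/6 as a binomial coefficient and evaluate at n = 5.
C(n,3); C(5,3) = 10

Solution: n(n−1)(n−2)/6 = n!/(3!(n−3)!) = C(n,3). At n = 5: C(5,3) = 10.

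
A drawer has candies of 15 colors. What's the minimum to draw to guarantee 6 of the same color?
76

Solution: Worst case: 5 of each = 75. One more: 76.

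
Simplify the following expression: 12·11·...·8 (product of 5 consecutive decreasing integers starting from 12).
95,040

This is P(12,5) = 12!/(7)! = 95,040.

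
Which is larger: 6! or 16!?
6!=720, 16!=20,922,789,888,000. 16! > 6!.
Final answer: 16!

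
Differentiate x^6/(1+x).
(6x^5(1+x) - x^6)/(1+x)²

Working:
Quotient rule: [6x^{5}(1+x) - x^6]/(1+x)².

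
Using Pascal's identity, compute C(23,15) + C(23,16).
C(23,15) + C(23,16) = C(24,16) = 735,471.
Final answer: 735,471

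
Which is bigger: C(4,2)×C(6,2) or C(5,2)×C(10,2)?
C(5,2)×C(10,2)

Reasoning: C(4,2)×C(6,2)=90, C(5,2)×C(10,2)=450.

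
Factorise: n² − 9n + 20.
(n − 4)(n − 5)

Working:
Seek roots whose sum is 9 and product is 20: (4, 5). So n² − 9n + 20 = (n − 4)(n − 5).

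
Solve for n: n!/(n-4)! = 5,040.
10

Solution: n!/(n-4)! = n×(n-1)×(n-2)×(n-3), a product of 4 consecutive integers ≈ (n−1.5)^4. 5,040^(1/4) + 1.5 ≈ 9.9; check n = 10: 10×9×8×7 = 5,040 ✓. So n = 10.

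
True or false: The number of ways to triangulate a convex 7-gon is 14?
False

Solution: Triangulations of a convex 7-gon are counted by the Catalan number C_5: C_5 = C(10,5)/(5+1) = 252/6 = 42.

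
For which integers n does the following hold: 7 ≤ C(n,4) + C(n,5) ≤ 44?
6
C(5,4)+C(5,5)=6; C(6,4)+C(6,5)=21; C(7,4)+C(7,5)=56. So valid n = 6.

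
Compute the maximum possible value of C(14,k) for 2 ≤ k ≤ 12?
3,432

Solution: C(14,k) is maximised at the centre of the row: C(14,7) = 3,432.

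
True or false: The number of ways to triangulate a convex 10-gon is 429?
Triangulations of a convex 10-gon are counted by the Catalan number C_8: C_8 = C(16,8)/(8+1) = 12,870/9 = 1,430.

Answer: False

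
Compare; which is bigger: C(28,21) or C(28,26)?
C(28,21)
C(28,21)=1,184,040, C(28,26)=378.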